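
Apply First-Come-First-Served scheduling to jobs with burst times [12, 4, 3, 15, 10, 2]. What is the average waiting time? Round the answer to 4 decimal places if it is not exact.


FCFS order (as given): [12, 4, 3, 15, 10, 2]
Waiting times:
  Job 1: wait = 0
  Job 2: wait = 12
  Job 3: wait = 16
  Job 4: wait = 19
  Job 5: wait = 34
  Job 6: wait = 44
Sum of waiting times = 125
Average waiting time = 125/6 = 20.8333

20.8333


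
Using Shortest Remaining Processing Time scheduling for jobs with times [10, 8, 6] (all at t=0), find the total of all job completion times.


Since all jobs arrive at t=0, SRPT equals SPT ordering.
SPT order: [6, 8, 10]
Completion times:
  Job 1: p=6, C=6
  Job 2: p=8, C=14
  Job 3: p=10, C=24
Total completion time = 6 + 14 + 24 = 44

44


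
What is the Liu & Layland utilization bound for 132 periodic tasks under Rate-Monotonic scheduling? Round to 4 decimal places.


Compute 2^(1/132) = 1.0052649263
Subtract 1: 1.0052649263 - 1 = 0.0052649263
Multiply by n: 132 * 0.0052649263 = 0.6949702716
Round to 4 dp: 0.6950

0.6950


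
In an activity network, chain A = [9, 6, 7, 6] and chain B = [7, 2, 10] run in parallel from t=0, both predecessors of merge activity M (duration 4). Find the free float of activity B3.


ES(B3) = sum of predecessors on chain B = 9
EF(B3) = ES + duration = 9 + 10 = 19
Successor of B3 is M. ES(M) = max(sum(A), sum(B)) = max(28, 19) = 28
Free float = ES(successor) - EF(current) = 28 - 19 = 9

9


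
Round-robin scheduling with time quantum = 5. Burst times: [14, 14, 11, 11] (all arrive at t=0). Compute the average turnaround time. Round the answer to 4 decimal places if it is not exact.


Time quantum = 5
Execution trace:
  J1 runs 5 units, time = 5
  J2 runs 5 units, time = 10
  J3 runs 5 units, time = 15
  J4 runs 5 units, time = 20
  J1 runs 5 units, time = 25
  J2 runs 5 units, time = 30
  J3 runs 5 units, time = 35
  J4 runs 5 units, time = 40
  J1 runs 4 units, time = 44
  J2 runs 4 units, time = 48
  J3 runs 1 units, time = 49
  J4 runs 1 units, time = 50
Finish times: [44, 48, 49, 50]
Average turnaround = 191/4 = 47.75

47.75


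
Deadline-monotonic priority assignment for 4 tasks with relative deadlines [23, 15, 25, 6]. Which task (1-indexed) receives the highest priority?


Sort tasks by relative deadline (ascending):
  Task 4: deadline = 6
  Task 2: deadline = 15
  Task 1: deadline = 23
  Task 3: deadline = 25
Priority order (highest first): [4, 2, 1, 3]
Highest priority task = 4

4


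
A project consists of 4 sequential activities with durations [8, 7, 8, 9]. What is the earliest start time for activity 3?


Activity 3 starts after activities 1 through 2 complete.
Predecessor durations: [8, 7]
ES = 8 + 7 = 15

15


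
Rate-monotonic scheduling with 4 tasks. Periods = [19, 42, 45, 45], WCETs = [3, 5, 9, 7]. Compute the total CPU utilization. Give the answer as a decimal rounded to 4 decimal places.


Compute individual utilizations (exact fractions):
  Task 1: C/T = 3/19 (approx. 0.1579)
  Task 2: C/T = 5/42 (approx. 0.119)
  Task 3: C/T = 9/45 = 1/5 (approx. 0.2)
  Task 4: C/T = 7/45 (approx. 0.1556)
Total utilization U = 3/19 + 5/42 + 1/5 + 7/45 = 7571/11970
Rounded to 4 decimal places: U = 0.6325
RM (Liu & Layland) bound for 4 tasks = 0.756828; compare with U = 7571/11970 (approx. 0.632498)
U <= bound, so schedulable by RM sufficient condition.

0.6325


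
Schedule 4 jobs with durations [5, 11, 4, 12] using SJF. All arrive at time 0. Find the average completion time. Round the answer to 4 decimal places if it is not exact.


SJF order (ascending): [4, 5, 11, 12]
Completion times:
  Job 1: burst=4, C=4
  Job 2: burst=5, C=9
  Job 3: burst=11, C=20
  Job 4: burst=12, C=32
Average completion = 65/4 = 16.25

16.25


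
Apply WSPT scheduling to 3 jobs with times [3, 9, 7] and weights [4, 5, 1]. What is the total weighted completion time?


Compute p/w ratios and sort ascending (WSPT): [(3, 4), (9, 5), (7, 1)]
Compute weighted completion times:
  Job (p=3,w=4): C=3, w*C=4*3=12
  Job (p=9,w=5): C=12, w*C=5*12=60
  Job (p=7,w=1): C=19, w*C=1*19=19
Total weighted completion time = 91

91


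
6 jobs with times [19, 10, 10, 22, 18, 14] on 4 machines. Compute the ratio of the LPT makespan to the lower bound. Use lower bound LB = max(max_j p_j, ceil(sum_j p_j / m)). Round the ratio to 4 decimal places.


LPT order: [22, 19, 18, 14, 10, 10]
Machine loads after assignment: [22, 19, 28, 24]
LPT makespan = 28
Lower bound = max(max_job, ceil(total/4)) = max(22, 24) = 24
Ratio = 28 / 24 = 1.1667

1.1667


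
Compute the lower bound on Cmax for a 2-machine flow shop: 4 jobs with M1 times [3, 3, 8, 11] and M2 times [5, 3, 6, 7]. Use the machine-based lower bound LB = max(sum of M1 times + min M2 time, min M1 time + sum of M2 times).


LB1 = sum(M1 times) + min(M2 times) = 25 + 3 = 28
LB2 = min(M1 times) + sum(M2 times) = 3 + 21 = 24
Lower bound = max(LB1, LB2) = max(28, 24) = 28

28


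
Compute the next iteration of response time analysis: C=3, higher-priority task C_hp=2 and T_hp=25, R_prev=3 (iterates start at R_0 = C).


R_next = C + ceil(R_prev / T_hp) * C_hp
ceil(3 / 25) = ceil(0.12) = 1
Interference = 1 * 2 = 2
R_next = 3 + 2 = 5

5


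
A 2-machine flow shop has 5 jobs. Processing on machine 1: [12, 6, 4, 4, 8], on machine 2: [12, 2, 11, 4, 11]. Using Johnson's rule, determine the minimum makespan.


Apply Johnson's rule:
  Group 1 (a <= b): [(3, 4, 11), (4, 4, 4), (5, 8, 11), (1, 12, 12)]
  Group 2 (a > b): [(2, 6, 2)]
Optimal job order: [3, 4, 5, 1, 2]
Schedule:
  Job 3: M1 done at 4, M2 done at 15
  Job 4: M1 done at 8, M2 done at 19
  Job 5: M1 done at 16, M2 done at 30
  Job 1: M1 done at 28, M2 done at 42
  Job 2: M1 done at 34, M2 done at 44
Makespan = 44

44


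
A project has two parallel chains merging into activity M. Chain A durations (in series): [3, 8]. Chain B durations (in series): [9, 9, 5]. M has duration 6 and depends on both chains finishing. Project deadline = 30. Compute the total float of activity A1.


Forward pass: ES(A1) = sum of predecessors on chain A = 0
EF = ES + duration = 0 + 3 = 3
Backward pass: LF(M) = deadline = 30; LS(M) = 30 - 6 = 24
LF(A1) = LS(M) - sum(successors on chain A) = 24 - 8 = 16
LS = LF - duration = 16 - 3 = 13
Total float = LS - ES = 13 - 0 = 13

13


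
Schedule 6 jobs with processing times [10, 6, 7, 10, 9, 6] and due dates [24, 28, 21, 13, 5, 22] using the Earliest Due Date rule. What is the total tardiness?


Sort by due date (EDD order): [(9, 5), (10, 13), (7, 21), (6, 22), (10, 24), (6, 28)]
Compute completion times and tardiness:
  Job 1: p=9, d=5, C=9, tardiness=max(0,9-5)=4
  Job 2: p=10, d=13, C=19, tardiness=max(0,19-13)=6
  Job 3: p=7, d=21, C=26, tardiness=max(0,26-21)=5
  Job 4: p=6, d=22, C=32, tardiness=max(0,32-22)=10
  Job 5: p=10, d=24, C=42, tardiness=max(0,42-24)=18
  Job 6: p=6, d=28, C=48, tardiness=max(0,48-28)=20
Total tardiness = 63

63


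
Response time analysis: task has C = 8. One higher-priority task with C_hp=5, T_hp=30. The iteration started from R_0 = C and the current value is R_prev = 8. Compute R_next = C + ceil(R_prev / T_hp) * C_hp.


R_next = C + ceil(R_prev / T_hp) * C_hp
ceil(8 / 30) = ceil(0.2667) = 1
Interference = 1 * 5 = 5
R_next = 8 + 5 = 13

13


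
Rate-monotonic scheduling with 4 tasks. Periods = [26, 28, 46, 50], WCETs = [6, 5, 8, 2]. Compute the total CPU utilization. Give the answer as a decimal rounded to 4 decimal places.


Compute individual utilizations (exact fractions):
  Task 1: C/T = 6/26 = 3/13 (approx. 0.2308)
  Task 2: C/T = 5/28 (approx. 0.1786)
  Task 3: C/T = 8/46 = 4/23 (approx. 0.1739)
  Task 4: C/T = 2/50 = 1/25 (approx. 0.04)
Total utilization U = 3/13 + 5/28 + 4/23 + 1/25 = 130447/209300
Rounded to 4 decimal places: U = 0.6233
RM (Liu & Layland) bound for 4 tasks = 0.756828; compare with U = 130447/209300 (approx. 0.623254)
U <= bound, so schedulable by RM sufficient condition.

0.6233


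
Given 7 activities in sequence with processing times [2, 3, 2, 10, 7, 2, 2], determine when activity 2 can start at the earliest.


Activity 2 starts after activities 1 through 1 complete.
Predecessor durations: [2]
ES = 2 = 2

2


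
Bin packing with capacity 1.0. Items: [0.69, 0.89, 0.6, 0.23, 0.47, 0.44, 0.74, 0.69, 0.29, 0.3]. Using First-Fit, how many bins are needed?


Place items sequentially using First-Fit:
  Item 0.69 -> new Bin 1
  Item 0.89 -> new Bin 2
  Item 0.6 -> new Bin 3
  Item 0.23 -> Bin 1 (now 0.92)
  Item 0.47 -> new Bin 4
  Item 0.44 -> Bin 4 (now 0.91)
  Item 0.74 -> new Bin 5
  Item 0.69 -> new Bin 6
  Item 0.29 -> Bin 3 (now 0.89)
  Item 0.3 -> Bin 6 (now 0.99)
Total bins used = 6

6


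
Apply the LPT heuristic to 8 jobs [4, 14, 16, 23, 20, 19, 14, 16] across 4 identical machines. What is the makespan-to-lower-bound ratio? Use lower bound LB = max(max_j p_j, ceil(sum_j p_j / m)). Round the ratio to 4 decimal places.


LPT order: [23, 20, 19, 16, 16, 14, 14, 4]
Machine loads after assignment: [27, 34, 33, 32]
LPT makespan = 34
Lower bound = max(max_job, ceil(total/4)) = max(23, 32) = 32
Ratio = 34 / 32 = 1.0625

1.0625


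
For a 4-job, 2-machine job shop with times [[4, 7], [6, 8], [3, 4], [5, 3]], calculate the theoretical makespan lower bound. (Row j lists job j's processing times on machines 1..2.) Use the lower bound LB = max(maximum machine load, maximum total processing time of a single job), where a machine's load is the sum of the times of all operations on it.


Machine loads:
  Machine 1: 4 + 6 + 3 + 5 = 18
  Machine 2: 7 + 8 + 4 + 3 = 22
Max machine load = 22
Job totals:
  Job 1: 11
  Job 2: 14
  Job 3: 7
  Job 4: 8
Max job total = 14
Lower bound = max(22, 14) = 22

22


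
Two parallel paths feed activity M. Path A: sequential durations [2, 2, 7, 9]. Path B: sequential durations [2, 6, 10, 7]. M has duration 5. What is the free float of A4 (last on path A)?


ES(A4) = sum of predecessors on chain A = 11
EF(A4) = ES + duration = 11 + 9 = 20
Successor of A4 is M. ES(M) = max(sum(A), sum(B)) = max(20, 25) = 25
Free float = ES(successor) - EF(current) = 25 - 20 = 5

5


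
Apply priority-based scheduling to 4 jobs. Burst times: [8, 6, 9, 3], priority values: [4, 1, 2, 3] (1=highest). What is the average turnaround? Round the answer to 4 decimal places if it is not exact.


Sort by priority (ascending = highest first):
Order: [(1, 6), (2, 9), (3, 3), (4, 8)]
Completion times:
  Priority 1, burst=6, C=6
  Priority 2, burst=9, C=15
  Priority 3, burst=3, C=18
  Priority 4, burst=8, C=26
Average turnaround = 65/4 = 16.25

16.25


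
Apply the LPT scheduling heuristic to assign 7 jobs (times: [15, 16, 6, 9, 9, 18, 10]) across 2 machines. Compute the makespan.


Sort jobs in decreasing order (LPT): [18, 16, 15, 10, 9, 9, 6]
Assign each job to the least loaded machine:
  Machine 1: jobs [18, 10, 9, 6], load = 43
  Machine 2: jobs [16, 15, 9], load = 40
Makespan = max load = 43

43


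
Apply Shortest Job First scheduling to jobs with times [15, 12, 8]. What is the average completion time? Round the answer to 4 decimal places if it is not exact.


SJF order (ascending): [8, 12, 15]
Completion times:
  Job 1: burst=8, C=8
  Job 2: burst=12, C=20
  Job 3: burst=15, C=35
Average completion = 63/3 = 21.0

21.0


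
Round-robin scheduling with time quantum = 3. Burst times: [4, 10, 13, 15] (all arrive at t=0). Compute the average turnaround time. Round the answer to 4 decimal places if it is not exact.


Time quantum = 3
Execution trace:
  J1 runs 3 units, time = 3
  J2 runs 3 units, time = 6
  J3 runs 3 units, time = 9
  J4 runs 3 units, time = 12
  J1 runs 1 units, time = 13
  J2 runs 3 units, time = 16
  J3 runs 3 units, time = 19
  J4 runs 3 units, time = 22
  J2 runs 3 units, time = 25
  J3 runs 3 units, time = 28
  J4 runs 3 units, time = 31
  J2 runs 1 units, time = 32
  J3 runs 3 units, time = 35
  J4 runs 3 units, time = 38
  J3 runs 1 units, time = 39
  J4 runs 3 units, time = 42
Finish times: [13, 32, 39, 42]
Average turnaround = 126/4 = 31.5

31.5


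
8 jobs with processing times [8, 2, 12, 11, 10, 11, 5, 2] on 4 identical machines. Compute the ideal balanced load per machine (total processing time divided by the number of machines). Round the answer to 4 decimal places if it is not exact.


Total processing time = 8 + 2 + 12 + 11 + 10 + 11 + 5 + 2 = 61
Number of machines = 4
Ideal balanced load = 61 / 4 = 15.25

15.25


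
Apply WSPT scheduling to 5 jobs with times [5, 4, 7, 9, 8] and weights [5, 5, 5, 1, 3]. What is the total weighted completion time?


Compute p/w ratios and sort ascending (WSPT): [(4, 5), (5, 5), (7, 5), (8, 3), (9, 1)]
Compute weighted completion times:
  Job (p=4,w=5): C=4, w*C=5*4=20
  Job (p=5,w=5): C=9, w*C=5*9=45
  Job (p=7,w=5): C=16, w*C=5*16=80
  Job (p=8,w=3): C=24, w*C=3*24=72
  Job (p=9,w=1): C=33, w*C=1*33=33
Total weighted completion time = 250

250


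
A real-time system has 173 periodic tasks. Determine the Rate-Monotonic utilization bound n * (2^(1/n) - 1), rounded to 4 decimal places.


Compute 2^(1/173) = 1.0040146684
Subtract 1: 1.0040146684 - 1 = 0.0040146684
Multiply by n: 173 * 0.0040146684 = 0.6945376332
Round to 4 dp: 0.6945

0.6945


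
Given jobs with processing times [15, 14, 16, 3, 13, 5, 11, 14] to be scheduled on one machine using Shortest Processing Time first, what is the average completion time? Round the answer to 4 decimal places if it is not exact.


Sort jobs by processing time (SPT order): [3, 5, 11, 13, 14, 14, 15, 16]
Compute completion times sequentially:
  Job 1: processing = 3, completes at 3
  Job 2: processing = 5, completes at 8
  Job 3: processing = 11, completes at 19
  Job 4: processing = 13, completes at 32
  Job 5: processing = 14, completes at 46
  Job 6: processing = 14, completes at 60
  Job 7: processing = 15, completes at 75
  Job 8: processing = 16, completes at 91
Sum of completion times = 334
Average completion time = 334/8 = 41.75

41.75


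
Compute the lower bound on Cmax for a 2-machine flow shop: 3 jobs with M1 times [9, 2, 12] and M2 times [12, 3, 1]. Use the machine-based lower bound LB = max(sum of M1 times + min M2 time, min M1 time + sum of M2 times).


LB1 = sum(M1 times) + min(M2 times) = 23 + 1 = 24
LB2 = min(M1 times) + sum(M2 times) = 2 + 16 = 18
Lower bound = max(LB1, LB2) = max(24, 18) = 24

24


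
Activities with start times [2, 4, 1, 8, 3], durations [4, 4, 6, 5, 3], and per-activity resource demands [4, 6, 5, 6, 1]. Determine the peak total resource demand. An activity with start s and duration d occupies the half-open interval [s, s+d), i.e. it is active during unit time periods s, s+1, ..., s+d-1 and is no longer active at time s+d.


Each activity i is active on [start_i, start_i + duration_i).
Compute total resource usage per time slot:
  t=0: active resources = [], total = 0
  t=1: active resources = [5], total = 5
  t=2: active resources = [4, 5], total = 9
  t=3: active resources = [4, 5, 1], total = 10
  t=4: active resources = [4, 6, 5, 1], total = 16
  t=5: active resources = [4, 6, 5, 1], total = 16
  t=6: active resources = [6, 5], total = 11
  t=7: active resources = [6], total = 6
  t=8: active resources = [6], total = 6
  t=9: active resources = [6], total = 6
  t=10: active resources = [6], total = 6
  t=11: active resources = [6], total = 6
  t=12: active resources = [6], total = 6
Peak resource demand = 16

16


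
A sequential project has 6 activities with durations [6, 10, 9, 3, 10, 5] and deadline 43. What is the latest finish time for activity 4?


LF(activity 4) = deadline - sum of successor durations
Successors: activities 5 through 6 with durations [10, 5]
Sum of successor durations = 15
LF = 43 - 15 = 28

28


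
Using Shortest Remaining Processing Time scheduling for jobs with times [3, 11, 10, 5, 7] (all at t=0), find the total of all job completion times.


Since all jobs arrive at t=0, SRPT equals SPT ordering.
SPT order: [3, 5, 7, 10, 11]
Completion times:
  Job 1: p=3, C=3
  Job 2: p=5, C=8
  Job 3: p=7, C=15
  Job 4: p=10, C=25
  Job 5: p=11, C=36
Total completion time = 3 + 8 + 15 + 25 + 36 = 87

87


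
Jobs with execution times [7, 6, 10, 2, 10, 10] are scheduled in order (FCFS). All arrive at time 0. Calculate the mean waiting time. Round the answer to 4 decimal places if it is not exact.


FCFS order (as given): [7, 6, 10, 2, 10, 10]
Waiting times:
  Job 1: wait = 0
  Job 2: wait = 7
  Job 3: wait = 13
  Job 4: wait = 23
  Job 5: wait = 25
  Job 6: wait = 35
Sum of waiting times = 103
Average waiting time = 103/6 = 17.1667

17.1667


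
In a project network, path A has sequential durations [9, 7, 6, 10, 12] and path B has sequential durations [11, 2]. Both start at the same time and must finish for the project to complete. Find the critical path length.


Path A total = 9 + 7 + 6 + 10 + 12 = 44
Path B total = 11 + 2 = 13
Critical path = longest path = max(44, 13) = 44

44


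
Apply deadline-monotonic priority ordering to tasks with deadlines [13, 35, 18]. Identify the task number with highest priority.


Sort tasks by relative deadline (ascending):
  Task 1: deadline = 13
  Task 3: deadline = 18
  Task 2: deadline = 35
Priority order (highest first): [1, 3, 2]
Highest priority task = 1

1


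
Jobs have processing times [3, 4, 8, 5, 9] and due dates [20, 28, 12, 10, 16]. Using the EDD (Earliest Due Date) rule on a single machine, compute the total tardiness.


Sort by due date (EDD order): [(5, 10), (8, 12), (9, 16), (3, 20), (4, 28)]
Compute completion times and tardiness:
  Job 1: p=5, d=10, C=5, tardiness=max(0,5-10)=0
  Job 2: p=8, d=12, C=13, tardiness=max(0,13-12)=1
  Job 3: p=9, d=16, C=22, tardiness=max(0,22-16)=6
  Job 4: p=3, d=20, C=25, tardiness=max(0,25-20)=5
  Job 5: p=4, d=28, C=29, tardiness=max(0,29-28)=1
Total tardiness = 13

13


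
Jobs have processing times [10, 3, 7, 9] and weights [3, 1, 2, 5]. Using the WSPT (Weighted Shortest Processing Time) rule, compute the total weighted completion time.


Compute p/w ratios and sort ascending (WSPT): [(9, 5), (3, 1), (10, 3), (7, 2)]
Compute weighted completion times:
  Job (p=9,w=5): C=9, w*C=5*9=45
  Job (p=3,w=1): C=12, w*C=1*12=12
  Job (p=10,w=3): C=22, w*C=3*22=66
  Job (p=7,w=2): C=29, w*C=2*29=58
Total weighted completion time = 181

181


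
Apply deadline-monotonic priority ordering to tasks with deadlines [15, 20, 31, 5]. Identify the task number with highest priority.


Sort tasks by relative deadline (ascending):
  Task 4: deadline = 5
  Task 1: deadline = 15
  Task 2: deadline = 20
  Task 3: deadline = 31
Priority order (highest first): [4, 1, 2, 3]
Highest priority task = 4

4


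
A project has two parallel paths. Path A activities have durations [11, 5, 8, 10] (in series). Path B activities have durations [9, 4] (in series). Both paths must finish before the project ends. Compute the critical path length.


Path A total = 11 + 5 + 8 + 10 = 34
Path B total = 9 + 4 = 13
Critical path = longest path = max(34, 13) = 34

34


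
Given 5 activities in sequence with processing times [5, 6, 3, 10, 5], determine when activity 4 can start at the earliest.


Activity 4 starts after activities 1 through 3 complete.
Predecessor durations: [5, 6, 3]
ES = 5 + 6 + 3 = 14

14


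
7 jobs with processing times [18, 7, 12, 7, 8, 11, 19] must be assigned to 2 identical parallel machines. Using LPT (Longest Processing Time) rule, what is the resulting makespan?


Sort jobs in decreasing order (LPT): [19, 18, 12, 11, 8, 7, 7]
Assign each job to the least loaded machine:
  Machine 1: jobs [19, 11, 8], load = 38
  Machine 2: jobs [18, 12, 7, 7], load = 44
Makespan = max load = 44

44


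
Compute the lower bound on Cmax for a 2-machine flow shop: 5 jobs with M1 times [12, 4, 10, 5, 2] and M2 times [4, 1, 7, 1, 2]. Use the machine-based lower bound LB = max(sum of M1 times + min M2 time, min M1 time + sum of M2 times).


LB1 = sum(M1 times) + min(M2 times) = 33 + 1 = 34
LB2 = min(M1 times) + sum(M2 times) = 2 + 15 = 17
Lower bound = max(LB1, LB2) = max(34, 17) = 34

34


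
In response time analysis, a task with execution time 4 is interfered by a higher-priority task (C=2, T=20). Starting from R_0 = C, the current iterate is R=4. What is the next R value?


R_next = C + ceil(R_prev / T_hp) * C_hp
ceil(4 / 20) = ceil(0.2) = 1
Interference = 1 * 2 = 2
R_next = 4 + 2 = 6

6


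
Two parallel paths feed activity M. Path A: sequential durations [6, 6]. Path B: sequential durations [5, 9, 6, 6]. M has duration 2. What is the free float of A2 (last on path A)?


ES(A2) = sum of predecessors on chain A = 6
EF(A2) = ES + duration = 6 + 6 = 12
Successor of A2 is M. ES(M) = max(sum(A), sum(B)) = max(12, 26) = 26
Free float = ES(successor) - EF(current) = 26 - 12 = 14

14


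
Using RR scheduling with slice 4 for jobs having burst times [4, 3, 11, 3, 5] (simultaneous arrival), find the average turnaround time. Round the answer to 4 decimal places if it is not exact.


Time quantum = 4
Execution trace:
  J1 runs 4 units, time = 4
  J2 runs 3 units, time = 7
  J3 runs 4 units, time = 11
  J4 runs 3 units, time = 14
  J5 runs 4 units, time = 18
  J3 runs 4 units, time = 22
  J5 runs 1 units, time = 23
  J3 runs 3 units, time = 26
Finish times: [4, 7, 26, 14, 23]
Average turnaround = 74/5 = 14.8

14.8


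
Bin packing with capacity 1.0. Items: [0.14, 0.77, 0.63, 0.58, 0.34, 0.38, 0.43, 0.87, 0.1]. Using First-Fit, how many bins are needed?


Place items sequentially using First-Fit:
  Item 0.14 -> new Bin 1
  Item 0.77 -> Bin 1 (now 0.91)
  Item 0.63 -> new Bin 2
  Item 0.58 -> new Bin 3
  Item 0.34 -> Bin 2 (now 0.97)
  Item 0.38 -> Bin 3 (now 0.96)
  Item 0.43 -> new Bin 4
  Item 0.87 -> new Bin 5
  Item 0.1 -> Bin 4 (now 0.53)
Total bins used = 5

5


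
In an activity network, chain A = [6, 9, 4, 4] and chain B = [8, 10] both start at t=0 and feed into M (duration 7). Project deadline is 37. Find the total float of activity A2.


Forward pass: ES(A2) = sum of predecessors on chain A = 6
EF = ES + duration = 6 + 9 = 15
Backward pass: LF(M) = deadline = 37; LS(M) = 37 - 7 = 30
LF(A2) = LS(M) - sum(successors on chain A) = 30 - 8 = 22
LS = LF - duration = 22 - 9 = 13
Total float = LS - ES = 13 - 6 = 7

7


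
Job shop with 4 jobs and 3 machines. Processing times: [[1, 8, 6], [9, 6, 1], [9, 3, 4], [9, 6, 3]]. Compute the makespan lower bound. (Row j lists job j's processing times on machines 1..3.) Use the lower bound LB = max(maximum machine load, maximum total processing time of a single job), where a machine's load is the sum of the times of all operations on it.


Machine loads:
  Machine 1: 1 + 9 + 9 + 9 = 28
  Machine 2: 8 + 6 + 3 + 6 = 23
  Machine 3: 6 + 1 + 4 + 3 = 14
Max machine load = 28
Job totals:
  Job 1: 15
  Job 2: 16
  Job 3: 16
  Job 4: 18
Max job total = 18
Lower bound = max(28, 18) = 28

28


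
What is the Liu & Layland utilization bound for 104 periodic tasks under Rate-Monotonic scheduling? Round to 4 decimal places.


Compute 2^(1/104) = 1.0066871365
Subtract 1: 1.0066871365 - 1 = 0.0066871365
Multiply by n: 104 * 0.0066871365 = 0.6954621960
Round to 4 dp: 0.6955

0.6955


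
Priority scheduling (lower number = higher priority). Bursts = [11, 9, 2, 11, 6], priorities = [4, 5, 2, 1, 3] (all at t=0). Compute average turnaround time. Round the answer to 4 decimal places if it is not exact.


Sort by priority (ascending = highest first):
Order: [(1, 11), (2, 2), (3, 6), (4, 11), (5, 9)]
Completion times:
  Priority 1, burst=11, C=11
  Priority 2, burst=2, C=13
  Priority 3, burst=6, C=19
  Priority 4, burst=11, C=30
  Priority 5, burst=9, C=39
Average turnaround = 112/5 = 22.4

22.4


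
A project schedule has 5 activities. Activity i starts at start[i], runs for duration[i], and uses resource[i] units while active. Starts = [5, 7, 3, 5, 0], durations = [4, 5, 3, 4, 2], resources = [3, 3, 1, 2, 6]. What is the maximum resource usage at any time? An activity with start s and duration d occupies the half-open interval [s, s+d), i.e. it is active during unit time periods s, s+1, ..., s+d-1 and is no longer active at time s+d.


Each activity i is active on [start_i, start_i + duration_i).
Compute total resource usage per time slot:
  t=0: active resources = [6], total = 6
  t=1: active resources = [6], total = 6
  t=2: active resources = [], total = 0
  t=3: active resources = [1], total = 1
  t=4: active resources = [1], total = 1
  t=5: active resources = [3, 1, 2], total = 6
  t=6: active resources = [3, 2], total = 5
  t=7: active resources = [3, 3, 2], total = 8
  t=8: active resources = [3, 3, 2], total = 8
  t=9: active resources = [3], total = 3
  t=10: active resources = [3], total = 3
  t=11: active resources = [3], total = 3
Peak resource demand = 8

8


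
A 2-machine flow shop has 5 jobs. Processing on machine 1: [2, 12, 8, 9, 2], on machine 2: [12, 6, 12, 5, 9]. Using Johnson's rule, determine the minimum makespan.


Apply Johnson's rule:
  Group 1 (a <= b): [(1, 2, 12), (5, 2, 9), (3, 8, 12)]
  Group 2 (a > b): [(2, 12, 6), (4, 9, 5)]
Optimal job order: [1, 5, 3, 2, 4]
Schedule:
  Job 1: M1 done at 2, M2 done at 14
  Job 5: M1 done at 4, M2 done at 23
  Job 3: M1 done at 12, M2 done at 35
  Job 2: M1 done at 24, M2 done at 41
  Job 4: M1 done at 33, M2 done at 46
Makespan = 46

46


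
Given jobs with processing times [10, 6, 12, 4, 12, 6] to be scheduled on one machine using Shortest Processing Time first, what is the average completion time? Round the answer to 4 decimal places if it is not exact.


Sort jobs by processing time (SPT order): [4, 6, 6, 10, 12, 12]
Compute completion times sequentially:
  Job 1: processing = 4, completes at 4
  Job 2: processing = 6, completes at 10
  Job 3: processing = 6, completes at 16
  Job 4: processing = 10, completes at 26
  Job 5: processing = 12, completes at 38
  Job 6: processing = 12, completes at 50
Sum of completion times = 144
Average completion time = 144/6 = 24.0

24.0


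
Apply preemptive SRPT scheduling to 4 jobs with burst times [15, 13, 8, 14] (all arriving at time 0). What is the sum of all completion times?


Since all jobs arrive at t=0, SRPT equals SPT ordering.
SPT order: [8, 13, 14, 15]
Completion times:
  Job 1: p=8, C=8
  Job 2: p=13, C=21
  Job 3: p=14, C=35
  Job 4: p=15, C=50
Total completion time = 8 + 21 + 35 + 50 = 114

114


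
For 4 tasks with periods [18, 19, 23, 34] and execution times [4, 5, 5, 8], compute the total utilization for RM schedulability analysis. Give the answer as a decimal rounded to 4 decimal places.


Compute individual utilizations (exact fractions):
  Task 1: C/T = 4/18 = 2/9 (approx. 0.2222)
  Task 2: C/T = 5/19 (approx. 0.2632)
  Task 3: C/T = 5/23 (approx. 0.2174)
  Task 4: C/T = 8/34 = 4/17 (approx. 0.2353)
Total utilization U = 2/9 + 5/19 + 5/23 + 4/17 = 62720/66861
Rounded to 4 decimal places: U = 0.9381
RM (Liu & Layland) bound for 4 tasks = 0.756828; compare with U = 62720/66861 (approx. 0.938066)
bound < U <= 1, so the RM sufficient condition is not met (inconclusive; an exact test such as response-time analysis is needed).

0.9381


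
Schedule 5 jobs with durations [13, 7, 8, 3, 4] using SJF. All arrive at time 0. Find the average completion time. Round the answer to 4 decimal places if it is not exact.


SJF order (ascending): [3, 4, 7, 8, 13]
Completion times:
  Job 1: burst=3, C=3
  Job 2: burst=4, C=7
  Job 3: burst=7, C=14
  Job 4: burst=8, C=22
  Job 5: burst=13, C=35
Average completion = 81/5 = 16.2

16.2


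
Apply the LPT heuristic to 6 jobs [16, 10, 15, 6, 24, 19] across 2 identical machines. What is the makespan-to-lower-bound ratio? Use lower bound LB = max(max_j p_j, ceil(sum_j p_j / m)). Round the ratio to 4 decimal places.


LPT order: [24, 19, 16, 15, 10, 6]
Machine loads after assignment: [45, 45]
LPT makespan = 45
Lower bound = max(max_job, ceil(total/2)) = max(24, 45) = 45
Ratio = 45 / 45 = 1.0

1.0


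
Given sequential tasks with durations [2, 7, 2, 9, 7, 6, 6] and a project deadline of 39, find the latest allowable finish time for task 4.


LF(activity 4) = deadline - sum of successor durations
Successors: activities 5 through 7 with durations [7, 6, 6]
Sum of successor durations = 19
LF = 39 - 19 = 20

20


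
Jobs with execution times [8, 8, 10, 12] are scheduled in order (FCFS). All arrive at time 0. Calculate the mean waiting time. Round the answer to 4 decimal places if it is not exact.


FCFS order (as given): [8, 8, 10, 12]
Waiting times:
  Job 1: wait = 0
  Job 2: wait = 8
  Job 3: wait = 16
  Job 4: wait = 26
Sum of waiting times = 50
Average waiting time = 50/4 = 12.5

12.5


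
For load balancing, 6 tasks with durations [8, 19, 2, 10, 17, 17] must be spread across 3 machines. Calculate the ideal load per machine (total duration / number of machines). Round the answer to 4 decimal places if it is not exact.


Total processing time = 8 + 19 + 2 + 10 + 17 + 17 = 73
Number of machines = 3
Ideal balanced load = 73 / 3 = 24.3333

24.3333


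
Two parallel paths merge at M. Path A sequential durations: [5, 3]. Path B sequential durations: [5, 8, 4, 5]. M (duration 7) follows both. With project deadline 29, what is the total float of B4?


Forward pass: ES(B4) = sum of predecessors on chain B = 17
EF = ES + duration = 17 + 5 = 22
Backward pass: LF(M) = deadline = 29; LS(M) = 29 - 7 = 22
LF(B4) = LS(M) - sum(successors on chain B) = 22 - 0 = 22
LS = LF - duration = 22 - 5 = 17
Total float = LS - ES = 17 - 17 = 0

0


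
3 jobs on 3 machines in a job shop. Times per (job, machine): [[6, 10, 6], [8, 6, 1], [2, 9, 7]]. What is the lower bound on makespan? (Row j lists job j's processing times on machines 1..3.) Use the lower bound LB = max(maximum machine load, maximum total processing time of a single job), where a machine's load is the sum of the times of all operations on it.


Machine loads:
  Machine 1: 6 + 8 + 2 = 16
  Machine 2: 10 + 6 + 9 = 25
  Machine 3: 6 + 1 + 7 = 14
Max machine load = 25
Job totals:
  Job 1: 22
  Job 2: 15
  Job 3: 18
Max job total = 22
Lower bound = max(25, 22) = 25

25


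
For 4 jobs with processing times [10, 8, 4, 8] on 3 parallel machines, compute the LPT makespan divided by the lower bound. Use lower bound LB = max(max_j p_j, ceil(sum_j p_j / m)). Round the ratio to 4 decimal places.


LPT order: [10, 8, 8, 4]
Machine loads after assignment: [10, 12, 8]
LPT makespan = 12
Lower bound = max(max_job, ceil(total/3)) = max(10, 10) = 10
Ratio = 12 / 10 = 1.2

1.2


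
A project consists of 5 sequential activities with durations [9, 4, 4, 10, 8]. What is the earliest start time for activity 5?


Activity 5 starts after activities 1 through 4 complete.
Predecessor durations: [9, 4, 4, 10]
ES = 9 + 4 + 4 + 10 = 27

27


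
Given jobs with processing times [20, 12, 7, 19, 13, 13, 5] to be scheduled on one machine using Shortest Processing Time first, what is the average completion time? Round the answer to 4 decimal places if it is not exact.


Sort jobs by processing time (SPT order): [5, 7, 12, 13, 13, 19, 20]
Compute completion times sequentially:
  Job 1: processing = 5, completes at 5
  Job 2: processing = 7, completes at 12
  Job 3: processing = 12, completes at 24
  Job 4: processing = 13, completes at 37
  Job 5: processing = 13, completes at 50
  Job 6: processing = 19, completes at 69
  Job 7: processing = 20, completes at 89
Sum of completion times = 286
Average completion time = 286/7 = 40.8571

40.8571


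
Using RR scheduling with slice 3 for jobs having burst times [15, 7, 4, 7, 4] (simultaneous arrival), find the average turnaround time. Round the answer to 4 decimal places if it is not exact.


Time quantum = 3
Execution trace:
  J1 runs 3 units, time = 3
  J2 runs 3 units, time = 6
  J3 runs 3 units, time = 9
  J4 runs 3 units, time = 12
  J5 runs 3 units, time = 15
  J1 runs 3 units, time = 18
  J2 runs 3 units, time = 21
  J3 runs 1 units, time = 22
  J4 runs 3 units, time = 25
  J5 runs 1 units, time = 26
  J1 runs 3 units, time = 29
  J2 runs 1 units, time = 30
  J4 runs 1 units, time = 31
  J1 runs 3 units, time = 34
  J1 runs 3 units, time = 37
Finish times: [37, 30, 22, 31, 26]
Average turnaround = 146/5 = 29.2

29.2


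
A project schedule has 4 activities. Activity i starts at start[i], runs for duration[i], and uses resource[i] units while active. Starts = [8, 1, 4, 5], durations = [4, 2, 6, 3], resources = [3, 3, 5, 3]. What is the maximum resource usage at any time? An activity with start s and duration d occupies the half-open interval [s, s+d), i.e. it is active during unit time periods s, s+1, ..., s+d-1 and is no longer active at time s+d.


Each activity i is active on [start_i, start_i + duration_i).
Compute total resource usage per time slot:
  t=0: active resources = [], total = 0
  t=1: active resources = [3], total = 3
  t=2: active resources = [3], total = 3
  t=3: active resources = [], total = 0
  t=4: active resources = [5], total = 5
  t=5: active resources = [5, 3], total = 8
  t=6: active resources = [5, 3], total = 8
  t=7: active resources = [5, 3], total = 8
  t=8: active resources = [3, 5], total = 8
  t=9: active resources = [3, 5], total = 8
  t=10: active resources = [3], total = 3
  t=11: active resources = [3], total = 3
Peak resource demand = 8

8


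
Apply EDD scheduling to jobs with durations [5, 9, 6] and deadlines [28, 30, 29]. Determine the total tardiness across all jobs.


Sort by due date (EDD order): [(5, 28), (6, 29), (9, 30)]
Compute completion times and tardiness:
  Job 1: p=5, d=28, C=5, tardiness=max(0,5-28)=0
  Job 2: p=6, d=29, C=11, tardiness=max(0,11-29)=0
  Job 3: p=9, d=30, C=20, tardiness=max(0,20-30)=0
Total tardiness = 0

0


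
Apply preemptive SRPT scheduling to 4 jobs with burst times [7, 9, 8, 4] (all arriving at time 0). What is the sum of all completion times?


Since all jobs arrive at t=0, SRPT equals SPT ordering.
SPT order: [4, 7, 8, 9]
Completion times:
  Job 1: p=4, C=4
  Job 2: p=7, C=11
  Job 3: p=8, C=19
  Job 4: p=9, C=28
Total completion time = 4 + 11 + 19 + 28 = 62

62


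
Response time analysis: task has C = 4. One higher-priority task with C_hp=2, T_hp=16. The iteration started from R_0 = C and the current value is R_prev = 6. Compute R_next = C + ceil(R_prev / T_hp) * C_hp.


R_next = C + ceil(R_prev / T_hp) * C_hp
ceil(6 / 16) = ceil(0.375) = 1
Interference = 1 * 2 = 2
R_next = 4 + 2 = 6
R_next = R_prev, so the iteration has converged (response time = 6).

6


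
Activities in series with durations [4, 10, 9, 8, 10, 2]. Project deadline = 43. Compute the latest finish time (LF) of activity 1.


LF(activity 1) = deadline - sum of successor durations
Successors: activities 2 through 6 with durations [10, 9, 8, 10, 2]
Sum of successor durations = 39
LF = 43 - 39 = 4

4


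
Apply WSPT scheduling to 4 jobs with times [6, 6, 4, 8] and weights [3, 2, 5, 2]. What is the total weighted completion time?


Compute p/w ratios and sort ascending (WSPT): [(4, 5), (6, 3), (6, 2), (8, 2)]
Compute weighted completion times:
  Job (p=4,w=5): C=4, w*C=5*4=20
  Job (p=6,w=3): C=10, w*C=3*10=30
  Job (p=6,w=2): C=16, w*C=2*16=32
  Job (p=8,w=2): C=24, w*C=2*24=48
Total weighted completion time = 130

130


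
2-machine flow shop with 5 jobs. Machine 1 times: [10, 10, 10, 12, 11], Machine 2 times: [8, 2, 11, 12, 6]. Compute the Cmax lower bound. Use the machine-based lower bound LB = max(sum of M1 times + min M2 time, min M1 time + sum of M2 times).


LB1 = sum(M1 times) + min(M2 times) = 53 + 2 = 55
LB2 = min(M1 times) + sum(M2 times) = 10 + 39 = 49
Lower bound = max(LB1, LB2) = max(55, 49) = 55

55


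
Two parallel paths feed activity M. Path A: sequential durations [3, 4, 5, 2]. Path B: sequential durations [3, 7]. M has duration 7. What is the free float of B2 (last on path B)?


ES(B2) = sum of predecessors on chain B = 3
EF(B2) = ES + duration = 3 + 7 = 10
Successor of B2 is M. ES(M) = max(sum(A), sum(B)) = max(14, 10) = 14
Free float = ES(successor) - EF(current) = 14 - 10 = 4

4


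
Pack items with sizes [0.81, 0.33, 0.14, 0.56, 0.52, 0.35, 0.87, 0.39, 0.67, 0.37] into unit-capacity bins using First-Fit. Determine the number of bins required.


Place items sequentially using First-Fit:
  Item 0.81 -> new Bin 1
  Item 0.33 -> new Bin 2
  Item 0.14 -> Bin 1 (now 0.95)
  Item 0.56 -> Bin 2 (now 0.89)
  Item 0.52 -> new Bin 3
  Item 0.35 -> Bin 3 (now 0.87)
  Item 0.87 -> new Bin 4
  Item 0.39 -> new Bin 5
  Item 0.67 -> new Bin 6
  Item 0.37 -> Bin 5 (now 0.76)
Total bins used = 6

6


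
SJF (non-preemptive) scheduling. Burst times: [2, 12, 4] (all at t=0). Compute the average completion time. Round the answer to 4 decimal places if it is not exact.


SJF order (ascending): [2, 4, 12]
Completion times:
  Job 1: burst=2, C=2
  Job 2: burst=4, C=6
  Job 3: burst=12, C=18
Average completion = 26/3 = 8.6667

8.6667


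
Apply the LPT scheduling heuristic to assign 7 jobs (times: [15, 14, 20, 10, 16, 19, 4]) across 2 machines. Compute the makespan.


Sort jobs in decreasing order (LPT): [20, 19, 16, 15, 14, 10, 4]
Assign each job to the least loaded machine:
  Machine 1: jobs [20, 15, 14], load = 49
  Machine 2: jobs [19, 16, 10, 4], load = 49
Makespan = max load = 49

49


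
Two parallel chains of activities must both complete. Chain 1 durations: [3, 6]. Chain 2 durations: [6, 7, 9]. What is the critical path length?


Path A total = 3 + 6 = 9
Path B total = 6 + 7 + 9 = 22
Critical path = longest path = max(9, 22) = 22

22


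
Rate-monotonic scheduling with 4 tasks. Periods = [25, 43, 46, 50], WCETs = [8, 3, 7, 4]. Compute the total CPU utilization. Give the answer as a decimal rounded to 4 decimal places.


Compute individual utilizations (exact fractions):
  Task 1: C/T = 8/25 (approx. 0.32)
  Task 2: C/T = 3/43 (approx. 0.0698)
  Task 3: C/T = 7/46 (approx. 0.1522)
  Task 4: C/T = 4/50 = 2/25 (approx. 0.08)
Total utilization U = 8/25 + 3/43 + 7/46 + 2/25 = 6151/9890
Rounded to 4 decimal places: U = 0.6219
RM (Liu & Layland) bound for 4 tasks = 0.756828; compare with U = 6151/9890 (approx. 0.621941)
U <= bound, so schedulable by RM sufficient condition.

0.6219


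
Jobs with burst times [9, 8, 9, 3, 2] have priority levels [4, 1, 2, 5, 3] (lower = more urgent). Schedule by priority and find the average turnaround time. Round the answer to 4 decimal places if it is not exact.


Sort by priority (ascending = highest first):
Order: [(1, 8), (2, 9), (3, 2), (4, 9), (5, 3)]
Completion times:
  Priority 1, burst=8, C=8
  Priority 2, burst=9, C=17
  Priority 3, burst=2, C=19
  Priority 4, burst=9, C=28
  Priority 5, burst=3, C=31
Average turnaround = 103/5 = 20.6

20.6


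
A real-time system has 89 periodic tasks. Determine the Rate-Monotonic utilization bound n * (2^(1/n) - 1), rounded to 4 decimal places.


Compute 2^(1/89) = 1.0078185773
Subtract 1: 1.0078185773 - 1 = 0.0078185773
Multiply by n: 89 * 0.0078185773 = 0.6958533797
Round to 4 dp: 0.6959

0.6959


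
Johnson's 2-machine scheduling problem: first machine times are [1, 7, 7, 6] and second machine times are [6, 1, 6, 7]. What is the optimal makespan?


Apply Johnson's rule:
  Group 1 (a <= b): [(1, 1, 6), (4, 6, 7)]
  Group 2 (a > b): [(3, 7, 6), (2, 7, 1)]
Optimal job order: [1, 4, 3, 2]
Schedule:
  Job 1: M1 done at 1, M2 done at 7
  Job 4: M1 done at 7, M2 done at 14
  Job 3: M1 done at 14, M2 done at 20
  Job 2: M1 done at 21, M2 done at 22
Makespan = 22

22


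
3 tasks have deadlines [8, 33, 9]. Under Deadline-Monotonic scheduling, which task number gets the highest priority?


Sort tasks by relative deadline (ascending):
  Task 1: deadline = 8
  Task 3: deadline = 9
  Task 2: deadline = 33
Priority order (highest first): [1, 3, 2]
Highest priority task = 1

1


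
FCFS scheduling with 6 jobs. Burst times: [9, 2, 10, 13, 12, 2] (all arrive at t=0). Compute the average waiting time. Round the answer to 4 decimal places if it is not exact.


FCFS order (as given): [9, 2, 10, 13, 12, 2]
Waiting times:
  Job 1: wait = 0
  Job 2: wait = 9
  Job 3: wait = 11
  Job 4: wait = 21
  Job 5: wait = 34
  Job 6: wait = 46
Sum of waiting times = 121
Average waiting time = 121/6 = 20.1667

20.1667
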